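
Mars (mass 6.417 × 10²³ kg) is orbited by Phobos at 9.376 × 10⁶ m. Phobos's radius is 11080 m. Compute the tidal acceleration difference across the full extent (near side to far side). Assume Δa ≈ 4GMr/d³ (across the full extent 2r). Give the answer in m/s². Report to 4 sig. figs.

2.303 × 10⁻³ m/s²

Differencing GM/(d−r)² and GM/(d+r)² to first order in r/d gives 4GMr/d³.
Δa = 4GMr/d³
   = 4 × (6.674 × 10⁻¹¹) × (6.417 × 10²³) × (11080) / (9.376 × 10⁶)³
   = 2.303 × 10⁻³ m/s²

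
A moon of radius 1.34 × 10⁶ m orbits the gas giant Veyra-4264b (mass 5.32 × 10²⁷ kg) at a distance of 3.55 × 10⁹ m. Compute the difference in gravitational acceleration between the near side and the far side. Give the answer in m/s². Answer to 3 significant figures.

4.25 × 10⁻⁵ m/s²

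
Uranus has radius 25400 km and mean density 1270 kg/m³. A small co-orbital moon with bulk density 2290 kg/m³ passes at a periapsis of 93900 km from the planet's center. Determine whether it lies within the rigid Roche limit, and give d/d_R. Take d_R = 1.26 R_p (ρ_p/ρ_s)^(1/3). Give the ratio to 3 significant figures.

outside; d/d_R ≈ 3.57

d_R = 1.26 × (25400 km) × (1270/2290)^(1/3) = 26290 km
d/d_R = (93900) / (26290) = 3.57
Since d/d_R > 1, the body is outside the Roche limit.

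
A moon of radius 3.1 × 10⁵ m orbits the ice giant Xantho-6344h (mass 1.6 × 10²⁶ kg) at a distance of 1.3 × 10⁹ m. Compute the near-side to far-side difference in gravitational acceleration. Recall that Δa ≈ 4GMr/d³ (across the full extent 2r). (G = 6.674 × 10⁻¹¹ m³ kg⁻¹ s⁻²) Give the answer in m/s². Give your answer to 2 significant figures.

6.0 × 10⁻⁶ m/s²

Δg = 4GMr/d³
   = 4 × (6.674 × 10⁻¹¹) × (1.6 × 10²⁶) × (3.1 × 10⁵) / (1.3 × 10⁹)³
   = 6.0 × 10⁻⁶ m/s²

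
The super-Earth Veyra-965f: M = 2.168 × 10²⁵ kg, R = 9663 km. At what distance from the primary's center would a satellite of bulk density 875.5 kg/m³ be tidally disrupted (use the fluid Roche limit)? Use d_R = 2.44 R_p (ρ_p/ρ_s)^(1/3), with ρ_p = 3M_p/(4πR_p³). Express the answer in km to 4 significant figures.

ρ_p = 3M_p/(4πR_p³) = 3 × (2.168 × 10²⁵) / (4π × (9.663 × 10⁶ m)³) = 5736 kg/m³
d_R = 2.44 × 9663 km × (5736/875.5)^(1/3)
    = 44120 km

44120 km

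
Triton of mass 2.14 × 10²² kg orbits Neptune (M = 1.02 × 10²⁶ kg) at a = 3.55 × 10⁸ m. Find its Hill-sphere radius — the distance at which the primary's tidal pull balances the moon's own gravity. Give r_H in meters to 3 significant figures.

r_H ≈ a (m/3M)^(1/3)
    = (3.55 × 10⁸) × (2.14 × 10²² / (3 × 1.02 × 10²⁶))^(1/3)
    = 1.46 × 10⁷ m

1.46 × 10⁷ m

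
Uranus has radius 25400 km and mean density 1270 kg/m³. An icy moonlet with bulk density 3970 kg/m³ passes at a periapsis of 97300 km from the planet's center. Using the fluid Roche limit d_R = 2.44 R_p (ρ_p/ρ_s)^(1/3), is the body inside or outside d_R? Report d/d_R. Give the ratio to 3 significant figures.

outside; d/d_R ≈ 2.30

d_R = 2.44 × (25400 km) × (1270/3970)^(1/3) = 42390 km
d/d_R = (97300) / (42390) = 2.30
Since d/d_R > 1, the body is outside the Roche limit.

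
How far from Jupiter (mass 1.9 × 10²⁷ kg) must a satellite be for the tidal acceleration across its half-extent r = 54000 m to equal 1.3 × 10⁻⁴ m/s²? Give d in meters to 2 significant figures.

4.7 × 10⁸ m

2GMr/d³ = a_tidal  ⇒  d = (2GMr / a_tidal)^(1/3)
d = (2 × 6.674×10⁻¹¹ × (1.9 × 10²⁷) × (54000) / (1.3 × 10⁻⁴))^(1/3)
  = 4.7 × 10⁸ m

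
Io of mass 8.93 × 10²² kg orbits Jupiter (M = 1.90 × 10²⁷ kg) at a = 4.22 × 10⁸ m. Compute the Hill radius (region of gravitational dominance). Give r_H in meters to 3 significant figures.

r_H ≈ a (m/3M)^(1/3)
    = (4.22 × 10⁸) × (8.93 × 10²² / (3 × 1.90 × 10²⁷))^(1/3)
    = 1.06 × 10⁷ m

1.06 × 10⁷ m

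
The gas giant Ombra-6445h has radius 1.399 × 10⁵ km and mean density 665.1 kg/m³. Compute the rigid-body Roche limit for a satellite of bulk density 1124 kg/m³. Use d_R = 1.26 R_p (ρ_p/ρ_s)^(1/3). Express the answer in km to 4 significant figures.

d_R = 1.26 × 1.399 × 10⁵ km × (665.1/1124)^(1/3)
    = 1.480 × 10⁵ km

1.480 × 10⁵ km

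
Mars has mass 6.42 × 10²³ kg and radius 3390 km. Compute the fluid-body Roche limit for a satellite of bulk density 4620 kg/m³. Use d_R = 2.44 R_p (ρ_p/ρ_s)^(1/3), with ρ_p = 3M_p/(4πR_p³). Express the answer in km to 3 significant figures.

ρ_p = 3M_p/(4πR_p³) = 3 × (6.42 × 10²³) / (4π × (3.39 × 10⁶ m)³) = 3930 kg/m³
d_R = 2.44 × 3390 km × (3930/4620)^(1/3)
    = 7840 km

7840 km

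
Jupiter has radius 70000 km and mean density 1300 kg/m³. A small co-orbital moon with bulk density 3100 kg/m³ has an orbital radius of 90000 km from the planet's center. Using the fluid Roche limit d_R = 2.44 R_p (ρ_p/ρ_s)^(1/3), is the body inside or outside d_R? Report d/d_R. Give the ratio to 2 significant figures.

d_R = 2.44 × (70000 km) × (1300/3100)^(1/3) = 1.278 × 10⁵ km
d/d_R = (90000) / (1.278 × 10⁵) = 0.70
Since d/d_R < 1, the body is inside the Roche limit.

inside; d/d_R ≈ 0.70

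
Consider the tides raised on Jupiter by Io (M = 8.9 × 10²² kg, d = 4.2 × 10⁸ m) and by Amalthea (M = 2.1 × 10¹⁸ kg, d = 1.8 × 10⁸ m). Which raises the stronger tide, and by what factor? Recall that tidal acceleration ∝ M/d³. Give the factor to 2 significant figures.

Tidal stretch scales as M/d³; compute that for each body.
Io: (8.9 × 10²²) / (4.2 × 10⁸)³ = 1.201 × 10⁻³
Amalthea: (2.1 × 10¹⁸) / (1.8 × 10⁸)³ = 3.601 × 10⁻⁷
Ratio (larger/smaller) = 3300

Io, by a factor of ≈ 3300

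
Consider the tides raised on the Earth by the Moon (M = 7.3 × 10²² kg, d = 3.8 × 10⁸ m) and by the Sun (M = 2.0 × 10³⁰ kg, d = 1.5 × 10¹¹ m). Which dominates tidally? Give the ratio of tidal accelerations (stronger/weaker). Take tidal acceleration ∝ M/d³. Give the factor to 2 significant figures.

The Moon, by a factor of ≈ 2.2

The tide-raising term goes as M/d³ (the gradient of a 1/d² field).
The Moon: (7.3 × 10²²) / (3.8 × 10⁸)³ = 1.330 × 10⁻³
The Sun: (2.0 × 10³⁰) / (1.5 × 10¹¹)³ = 5.926 × 10⁻⁴
Ratio (larger/smaller) = 2.2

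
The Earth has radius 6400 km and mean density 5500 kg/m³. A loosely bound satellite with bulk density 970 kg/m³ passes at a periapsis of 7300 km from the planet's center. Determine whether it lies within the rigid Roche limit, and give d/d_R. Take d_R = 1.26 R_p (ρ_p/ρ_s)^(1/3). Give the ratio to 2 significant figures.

inside; d/d_R ≈ 0.51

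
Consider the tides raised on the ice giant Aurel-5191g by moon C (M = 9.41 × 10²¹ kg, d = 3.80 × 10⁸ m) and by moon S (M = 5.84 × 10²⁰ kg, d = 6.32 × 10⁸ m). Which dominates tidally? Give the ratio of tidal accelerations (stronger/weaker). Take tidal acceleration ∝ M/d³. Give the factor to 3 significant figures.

Moon C, by a factor of ≈ 74.1

Tidal stretch scales as M/d³; compute that for each body.
Moon C: (9.41 × 10²¹) / (3.80 × 10⁸)³ = 1.715 × 10⁻⁴
Moon S: (5.84 × 10²⁰) / (6.32 × 10⁸)³ = 2.313 × 10⁻⁶
Ratio (larger/smaller) = 74.1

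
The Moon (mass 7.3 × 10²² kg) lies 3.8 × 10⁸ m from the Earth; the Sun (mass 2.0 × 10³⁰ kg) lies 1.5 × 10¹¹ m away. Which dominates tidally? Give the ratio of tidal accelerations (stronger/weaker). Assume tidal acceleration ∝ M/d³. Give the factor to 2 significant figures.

The Moon, by a factor of ≈ 2.2

Tidal acceleration ∝ M/d³, so compare M/d³ for each.
The Moon: (7.3 × 10²²) / (3.8 × 10⁸)³ = 1.330 × 10⁻³
The Sun: (2.0 × 10³⁰) / (1.5 × 10¹¹)³ = 5.926 × 10⁻⁴
Ratio (larger/smaller) = 2.2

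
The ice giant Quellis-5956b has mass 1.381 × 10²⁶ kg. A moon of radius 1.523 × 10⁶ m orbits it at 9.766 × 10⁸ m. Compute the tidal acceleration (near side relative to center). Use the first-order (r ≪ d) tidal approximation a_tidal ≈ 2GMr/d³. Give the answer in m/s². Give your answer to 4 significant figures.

3.014 × 10⁻⁵ m/s²

Δg = 2GMr/d³
   = 2 × (6.674 × 10⁻¹¹) × (1.381 × 10²⁶) × (1.523 × 10⁶) / (9.766 × 10⁸)³
   = 3.014 × 10⁻⁵ m/s²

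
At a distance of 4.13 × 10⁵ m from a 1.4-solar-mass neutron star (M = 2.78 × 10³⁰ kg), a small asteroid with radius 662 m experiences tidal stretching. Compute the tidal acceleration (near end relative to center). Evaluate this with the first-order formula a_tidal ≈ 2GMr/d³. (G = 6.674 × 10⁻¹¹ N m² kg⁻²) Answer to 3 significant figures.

3.49 × 10⁶ m/s²

a_tidal = 2GMr/d³
        = 2 × (6.674 × 10⁻¹¹) × (2.78 × 10³⁰) × (662) / (4.13 × 10⁵)³
        = 3.49 × 10⁶ m/s²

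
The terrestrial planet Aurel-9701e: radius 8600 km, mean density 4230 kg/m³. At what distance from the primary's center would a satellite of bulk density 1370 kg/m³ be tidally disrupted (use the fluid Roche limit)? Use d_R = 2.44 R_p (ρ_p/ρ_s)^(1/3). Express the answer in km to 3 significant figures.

30600 km

d_R = 2.44 × 8600 km × (4230/1370)^(1/3)
    = 30600 km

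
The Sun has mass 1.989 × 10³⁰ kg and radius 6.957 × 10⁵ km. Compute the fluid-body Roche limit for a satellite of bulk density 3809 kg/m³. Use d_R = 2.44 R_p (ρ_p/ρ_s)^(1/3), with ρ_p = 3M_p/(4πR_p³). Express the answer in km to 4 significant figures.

1.219 × 10⁶ km

ρ_p = 3M_p/(4πR_p³) = 3 × (1.989 × 10³⁰) / (4π × (6.957 × 10⁸ m)³) = 1410 kg/m³
d_R = 2.44 × 6.957 × 10⁵ km × (1410/3809)^(1/3)
    = 1.219 × 10⁶ km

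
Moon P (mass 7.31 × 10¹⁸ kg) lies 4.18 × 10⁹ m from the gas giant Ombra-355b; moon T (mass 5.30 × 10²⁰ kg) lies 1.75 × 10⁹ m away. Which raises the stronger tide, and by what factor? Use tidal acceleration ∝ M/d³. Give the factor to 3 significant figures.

Moon T, by a factor of ≈ 988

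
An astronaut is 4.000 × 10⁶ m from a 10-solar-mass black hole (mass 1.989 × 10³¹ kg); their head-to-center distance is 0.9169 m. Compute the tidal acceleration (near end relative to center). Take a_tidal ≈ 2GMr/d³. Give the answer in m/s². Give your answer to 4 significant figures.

3.804 × 10¹ m/s²

Δg = 2GMr/d³
   = 2 × (6.674 × 10⁻¹¹) × (1.989 × 10³¹) × (0.9169) / (4.000 × 10⁶)³
   = 3.804 × 10¹ m/s²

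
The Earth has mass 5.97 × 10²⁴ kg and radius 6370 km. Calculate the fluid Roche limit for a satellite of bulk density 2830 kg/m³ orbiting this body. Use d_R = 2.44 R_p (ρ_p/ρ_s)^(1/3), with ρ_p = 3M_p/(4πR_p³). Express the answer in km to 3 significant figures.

ρ_p = 3M_p/(4πR_p³) = 3 × (5.97 × 10²⁴) / (4π × (6.37 × 10⁶ m)³) = 5510 kg/m³
d_R = 2.44 × 6370 km × (5510/2830)^(1/3)
    = 19400 km

19400 km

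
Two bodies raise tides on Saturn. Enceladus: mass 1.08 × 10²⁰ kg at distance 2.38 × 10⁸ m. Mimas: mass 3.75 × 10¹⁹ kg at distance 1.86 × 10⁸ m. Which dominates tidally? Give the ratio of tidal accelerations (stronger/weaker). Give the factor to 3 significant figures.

Compare M/d³ for the two perturbers:
Enceladus: (1.08 × 10²⁰) / (2.38 × 10⁸)³ = 8.011 × 10⁻⁶
Mimas: (3.75 × 10¹⁹) / (1.86 × 10⁸)³ = 5.828 × 10⁻⁶
Ratio (larger/smaller) = 1.37

Enceladus, by a factor of ≈ 1.37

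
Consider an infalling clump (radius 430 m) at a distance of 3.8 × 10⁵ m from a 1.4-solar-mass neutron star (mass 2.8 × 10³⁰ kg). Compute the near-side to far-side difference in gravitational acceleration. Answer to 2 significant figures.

5.9 × 10⁶ m/s²

a_tidal = 4GMr/d³
        = 4 × (6.674 × 10⁻¹¹) × (2.8 × 10³⁰) × (430) / (3.8 × 10⁵)³
        = 5.9 × 10⁶ m/s²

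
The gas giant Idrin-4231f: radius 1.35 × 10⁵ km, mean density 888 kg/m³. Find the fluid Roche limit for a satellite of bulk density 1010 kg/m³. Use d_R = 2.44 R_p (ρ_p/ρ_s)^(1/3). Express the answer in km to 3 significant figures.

3.16 × 10⁵ km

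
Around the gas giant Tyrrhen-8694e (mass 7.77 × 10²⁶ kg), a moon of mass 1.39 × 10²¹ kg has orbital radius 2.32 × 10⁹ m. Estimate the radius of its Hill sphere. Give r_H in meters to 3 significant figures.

1.95 × 10⁷ m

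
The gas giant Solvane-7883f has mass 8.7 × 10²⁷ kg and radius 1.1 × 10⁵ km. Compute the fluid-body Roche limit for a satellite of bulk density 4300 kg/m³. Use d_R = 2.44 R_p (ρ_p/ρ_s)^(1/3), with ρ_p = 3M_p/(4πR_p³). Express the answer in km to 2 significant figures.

1.9 × 10⁵ km

ρ_p = 3M_p/(4πR_p³) = 3 × (8.7 × 10²⁷) / (4π × (1.1 × 10⁸ m)³) = 1600 kg/m³
d_R = 2.44 × 1.1 × 10⁵ km × (1600/4300)^(1/3)
    = 1.9 × 10⁵ km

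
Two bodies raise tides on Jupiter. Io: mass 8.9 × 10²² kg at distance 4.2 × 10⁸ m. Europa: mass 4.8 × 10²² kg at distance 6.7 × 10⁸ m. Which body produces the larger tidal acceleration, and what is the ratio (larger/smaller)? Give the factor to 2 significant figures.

Io, by a factor of ≈ 7.5

The tide-raising term goes as M/d³ (the gradient of a 1/d² field).
Io: (8.9 × 10²²) / (4.2 × 10⁸)³ = 1.201 × 10⁻³
Europa: (4.8 × 10²²) / (6.7 × 10⁸)³ = 1.596 × 10⁻⁴
Ratio (larger/smaller) = 7.5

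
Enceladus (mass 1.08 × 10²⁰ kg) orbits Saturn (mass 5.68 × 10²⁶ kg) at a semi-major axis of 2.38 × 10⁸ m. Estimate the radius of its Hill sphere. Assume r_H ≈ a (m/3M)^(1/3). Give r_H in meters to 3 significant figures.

9.49 × 10⁵ m

r_H ≈ a (m/3M)^(1/3)
    = (2.38 × 10⁸) × (1.08 × 10²⁰ / (3 × 5.68 × 10²⁶))^(1/3)
    = 9.49 × 10⁵ m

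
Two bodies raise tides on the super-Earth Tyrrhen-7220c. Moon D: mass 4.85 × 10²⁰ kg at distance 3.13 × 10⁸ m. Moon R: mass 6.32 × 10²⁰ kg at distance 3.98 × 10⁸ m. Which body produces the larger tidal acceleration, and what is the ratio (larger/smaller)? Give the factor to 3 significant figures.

Tidal stretch scales as M/d³; compute that for each body.
Moon D: (4.85 × 10²⁰) / (3.13 × 10⁸)³ = 1.582 × 10⁻⁵
Moon R: (6.32 × 10²⁰) / (3.98 × 10⁸)³ = 1.002 × 10⁻⁵
Ratio (larger/smaller) = 1.58

Moon D, by a factor of ≈ 1.58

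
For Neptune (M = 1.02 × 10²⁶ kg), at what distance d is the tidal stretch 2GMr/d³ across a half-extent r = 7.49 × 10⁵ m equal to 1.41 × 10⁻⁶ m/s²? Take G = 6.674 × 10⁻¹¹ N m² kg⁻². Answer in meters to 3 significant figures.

1.93 × 10⁹ m

2GMr/d³ = a_tidal  ⇒  d = (2GMr / a_tidal)^(1/3)
d = (2 × 6.674×10⁻¹¹ × (1.02 × 10²⁶) × (7.49 × 10⁵) / (1.41 × 10⁻⁶))^(1/3)
  = 1.93 × 10⁹ m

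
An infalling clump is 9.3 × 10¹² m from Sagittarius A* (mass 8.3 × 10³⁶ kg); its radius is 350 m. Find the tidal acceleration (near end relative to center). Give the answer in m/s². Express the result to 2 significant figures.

Differencing GM/(d−r)² and GM/d² to first order in r/d gives 2GMr/d³.
Δg = 2GMr/d³
   = 2 × (6.674 × 10⁻¹¹) × (8.3 × 10³⁶) × (350) / (9.3 × 10¹²)³
   = 4.8 × 10⁻¹⁰ m/s²

4.8 × 10⁻¹⁰ m/s²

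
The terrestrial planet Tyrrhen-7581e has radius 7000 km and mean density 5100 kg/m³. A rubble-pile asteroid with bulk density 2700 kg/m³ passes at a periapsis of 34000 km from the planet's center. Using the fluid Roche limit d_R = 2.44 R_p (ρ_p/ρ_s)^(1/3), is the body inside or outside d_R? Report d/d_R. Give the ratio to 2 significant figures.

d_R = 2.44 × (7000 km) × (5100/2700)^(1/3) = 21110 km
d/d_R = (34000) / (21110) = 1.6
Since d/d_R > 1, the body is outside the Roche limit.

outside; d/d_R ≈ 1.6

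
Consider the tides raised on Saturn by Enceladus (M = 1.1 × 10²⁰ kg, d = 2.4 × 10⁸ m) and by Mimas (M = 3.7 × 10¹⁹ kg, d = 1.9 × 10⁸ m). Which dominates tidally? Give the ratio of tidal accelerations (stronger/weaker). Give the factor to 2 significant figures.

Compare M/d³ for the two perturbers:
Enceladus: (1.1 × 10²⁰) / (2.4 × 10⁸)³ = 7.957 × 10⁻⁶
Mimas: (3.7 × 10¹⁹) / (1.9 × 10⁸)³ = 5.394 × 10⁻⁶
Ratio (larger/smaller) = 1.5

Enceladus, by a factor of ≈ 1.5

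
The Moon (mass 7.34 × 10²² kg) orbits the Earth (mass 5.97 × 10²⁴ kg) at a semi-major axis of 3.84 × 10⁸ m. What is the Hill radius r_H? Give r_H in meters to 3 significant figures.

r_H ≈ a (m/3M)^(1/3)
    = (3.84 × 10⁸) × (7.34 × 10²² / (3 × 5.97 × 10²⁴))^(1/3)
    = 6.15 × 10⁷ m

6.15 × 10⁷ m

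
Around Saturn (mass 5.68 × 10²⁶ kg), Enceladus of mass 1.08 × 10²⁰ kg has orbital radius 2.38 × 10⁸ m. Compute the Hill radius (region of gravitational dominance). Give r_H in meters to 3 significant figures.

r_H ≈ a (m/3M)^(1/3)
    = (2.38 × 10⁸) × (1.08 × 10²⁰ / (3 × 5.68 × 10²⁶))^(1/3)
    = 9.49 × 10⁵ m

9.49 × 10⁵ m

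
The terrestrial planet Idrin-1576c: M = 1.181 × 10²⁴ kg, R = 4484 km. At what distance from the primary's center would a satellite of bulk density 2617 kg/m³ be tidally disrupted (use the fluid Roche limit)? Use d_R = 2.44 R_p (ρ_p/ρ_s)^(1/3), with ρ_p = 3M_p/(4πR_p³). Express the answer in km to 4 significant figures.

11610 km

ρ_p = 3M_p/(4πR_p³) = 3 × (1.181 × 10²⁴) / (4π × (4.484 × 10⁶ m)³) = 3127 kg/m³
d_R = 2.44 × 4484 km × (3127/2617)^(1/3)
    = 11610 km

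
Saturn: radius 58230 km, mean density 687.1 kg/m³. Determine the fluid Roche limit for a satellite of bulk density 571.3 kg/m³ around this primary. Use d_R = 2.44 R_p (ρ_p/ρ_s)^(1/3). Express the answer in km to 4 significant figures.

1.511 × 10⁵ km

d_R = 2.44 × 58230 km × (687.1/571.3)^(1/3)
    = 1.511 × 10⁵ km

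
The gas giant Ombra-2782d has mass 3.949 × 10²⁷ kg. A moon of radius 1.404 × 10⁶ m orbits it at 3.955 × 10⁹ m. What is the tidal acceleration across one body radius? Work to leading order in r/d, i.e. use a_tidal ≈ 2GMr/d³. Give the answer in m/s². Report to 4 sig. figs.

Δa = 2GMr/d³
   = 2 × (6.674 × 10⁻¹¹) × (3.949 × 10²⁷) × (1.404 × 10⁶) / (3.955 × 10⁹)³
   = 1.196 × 10⁻⁵ m/s²

1.196 × 10⁻⁵ m/s²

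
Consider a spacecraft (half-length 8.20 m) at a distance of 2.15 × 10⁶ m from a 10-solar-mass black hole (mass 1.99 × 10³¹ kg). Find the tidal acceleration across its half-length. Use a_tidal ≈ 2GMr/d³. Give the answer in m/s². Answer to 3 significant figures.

2.19 × 10³ m/s²

a_tidal = 2GMr/d³
        = 2 × (6.674 × 10⁻¹¹) × (1.99 × 10³¹) × (8.20) / (2.15 × 10⁶)³
        = 2.19 × 10³ m/s²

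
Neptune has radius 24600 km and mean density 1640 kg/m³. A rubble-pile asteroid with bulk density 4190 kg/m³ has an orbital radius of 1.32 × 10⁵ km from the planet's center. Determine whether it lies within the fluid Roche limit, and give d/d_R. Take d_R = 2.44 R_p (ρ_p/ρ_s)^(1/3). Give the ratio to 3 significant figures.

outside; d/d_R ≈ 3.01

d_R = 2.44 × (24600 km) × (1640/4190)^(1/3) = 43910 km
d/d_R = (1.32 × 10⁵) / (43910) = 3.01
Since d/d_R > 1, the body is outside the Roche limit.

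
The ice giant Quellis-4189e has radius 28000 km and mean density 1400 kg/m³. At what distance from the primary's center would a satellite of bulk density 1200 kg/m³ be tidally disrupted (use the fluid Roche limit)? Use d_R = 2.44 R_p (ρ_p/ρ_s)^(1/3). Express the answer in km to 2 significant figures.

72000 km

d_R = 2.44 × 28000 km × (1400/1200)^(1/3)
    = 72000 km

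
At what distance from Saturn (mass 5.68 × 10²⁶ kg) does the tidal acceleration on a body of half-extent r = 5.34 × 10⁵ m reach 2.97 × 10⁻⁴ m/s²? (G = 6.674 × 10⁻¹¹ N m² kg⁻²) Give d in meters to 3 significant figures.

5.15 × 10⁸ m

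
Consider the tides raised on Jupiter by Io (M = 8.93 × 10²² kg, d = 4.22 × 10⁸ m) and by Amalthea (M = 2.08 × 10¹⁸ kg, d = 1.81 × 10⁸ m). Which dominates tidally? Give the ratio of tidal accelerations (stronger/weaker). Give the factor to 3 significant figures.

Io, by a factor of ≈ 3390

The tide-raising term goes as M/d³ (the gradient of a 1/d² field).
Io: (8.93 × 10²²) / (4.22 × 10⁸)³ = 1.188 × 10⁻³
Amalthea: (2.08 × 10¹⁸) / (1.81 × 10⁸)³ = 3.508 × 10⁻⁷
Ratio (larger/smaller) = 3390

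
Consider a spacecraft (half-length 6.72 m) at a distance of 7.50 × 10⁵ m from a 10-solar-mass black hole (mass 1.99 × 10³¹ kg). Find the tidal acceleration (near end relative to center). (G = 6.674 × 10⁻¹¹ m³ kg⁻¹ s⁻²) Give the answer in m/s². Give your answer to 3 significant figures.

4.23 × 10⁴ m/s²

Δg = 2GMr/d³
   = 2 × (6.674 × 10⁻¹¹) × (1.99 × 10³¹) × (6.72) / (7.50 × 10⁵)³
   = 4.23 × 10⁴ m/s²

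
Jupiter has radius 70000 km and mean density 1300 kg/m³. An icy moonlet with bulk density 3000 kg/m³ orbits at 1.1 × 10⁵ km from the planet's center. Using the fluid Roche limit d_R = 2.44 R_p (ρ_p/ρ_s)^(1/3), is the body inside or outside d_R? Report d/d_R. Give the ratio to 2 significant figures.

d_R = 2.44 × (70000 km) × (1300/3000)^(1/3) = 1.292 × 10⁵ km
d/d_R = (1.1 × 10⁵) / (1.292 × 10⁵) = 0.85
Since d/d_R < 1, the body is inside the Roche limit.

inside; d/d_R ≈ 0.85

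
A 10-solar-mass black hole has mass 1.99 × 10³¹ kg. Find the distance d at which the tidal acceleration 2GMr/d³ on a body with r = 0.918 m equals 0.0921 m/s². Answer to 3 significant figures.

2.98 × 10⁷ m

2GMr/d³ = a_tidal  ⇒  d = (2GMr / a_tidal)^(1/3)
d = (2 × 6.674×10⁻¹¹ × (1.99 × 10³¹) × (0.918) / (0.0921))^(1/3)
  = 2.98 × 10⁷ m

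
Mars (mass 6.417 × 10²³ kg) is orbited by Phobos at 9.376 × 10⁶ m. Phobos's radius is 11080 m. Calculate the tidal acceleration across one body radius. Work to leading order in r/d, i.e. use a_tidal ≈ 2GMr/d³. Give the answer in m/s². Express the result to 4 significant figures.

1.151 × 10⁻³ m/s²

Δa = 2GMr/d³
   = 2 × (6.674 × 10⁻¹¹) × (6.417 × 10²³) × (11080) / (9.376 × 10⁶)³
   = 1.151 × 10⁻³ m/s²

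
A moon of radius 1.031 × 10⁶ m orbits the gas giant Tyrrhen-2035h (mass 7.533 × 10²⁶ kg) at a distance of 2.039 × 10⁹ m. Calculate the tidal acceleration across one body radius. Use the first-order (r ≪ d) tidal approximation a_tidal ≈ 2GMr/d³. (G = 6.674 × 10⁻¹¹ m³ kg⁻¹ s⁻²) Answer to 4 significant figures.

1.223 × 10⁻⁵ m/s²

a_tidal = 2GMr/d³
        = 2 × (6.674 × 10⁻¹¹) × (7.533 × 10²⁶) × (1.031 × 10⁶) / (2.039 × 10⁹)³
        = 1.223 × 10⁻⁵ m/s²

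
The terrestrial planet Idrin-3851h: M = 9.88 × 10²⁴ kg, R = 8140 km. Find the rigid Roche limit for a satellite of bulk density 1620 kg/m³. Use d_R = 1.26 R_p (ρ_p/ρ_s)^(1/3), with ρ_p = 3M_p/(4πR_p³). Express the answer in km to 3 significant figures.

14300 km

ρ_p = 3M_p/(4πR_p³) = 3 × (9.88 × 10²⁴) / (4π × (8.14 × 10⁶ m)³) = 4370 kg/m³
d_R = 1.26 × 8140 km × (4370/1620)^(1/3)
    = 14300 km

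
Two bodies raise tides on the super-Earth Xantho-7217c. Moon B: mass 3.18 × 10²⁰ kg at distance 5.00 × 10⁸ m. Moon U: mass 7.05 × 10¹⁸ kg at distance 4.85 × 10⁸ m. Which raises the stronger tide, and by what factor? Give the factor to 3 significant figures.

Moon B, by a factor of ≈ 41.2

Compare M/d³ for the two perturbers:
Moon B: (3.18 × 10²⁰) / (5.00 × 10⁸)³ = 2.544 × 10⁻⁶
Moon U: (7.05 × 10¹⁸) / (4.85 × 10⁸)³ = 6.180 × 10⁻⁸
Ratio (larger/smaller) = 41.2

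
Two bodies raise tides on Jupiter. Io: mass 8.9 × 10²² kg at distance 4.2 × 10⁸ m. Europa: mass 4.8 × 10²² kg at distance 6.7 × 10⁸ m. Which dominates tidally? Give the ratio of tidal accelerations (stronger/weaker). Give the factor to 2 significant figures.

The tide-raising term goes as M/d³ (the gradient of a 1/d² field).
Io: (8.9 × 10²²) / (4.2 × 10⁸)³ = 1.201 × 10⁻³
Europa: (4.8 × 10²²) / (6.7 × 10⁸)³ = 1.596 × 10⁻⁴
Ratio (larger/smaller) = 7.5

Io, by a factor of ≈ 7.5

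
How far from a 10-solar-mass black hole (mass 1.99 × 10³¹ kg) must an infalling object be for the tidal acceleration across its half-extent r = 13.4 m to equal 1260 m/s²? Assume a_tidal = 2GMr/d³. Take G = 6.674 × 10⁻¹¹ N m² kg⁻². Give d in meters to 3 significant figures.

3.05 × 10⁶ m

2GMr/d³ = a_tidal  ⇒  d = (2GMr / a_tidal)^(1/3)
d = (2 × 6.674×10⁻¹¹ × (1.99 × 10³¹) × (13.4) / (1260))^(1/3)
  = 3.05 × 10⁶ m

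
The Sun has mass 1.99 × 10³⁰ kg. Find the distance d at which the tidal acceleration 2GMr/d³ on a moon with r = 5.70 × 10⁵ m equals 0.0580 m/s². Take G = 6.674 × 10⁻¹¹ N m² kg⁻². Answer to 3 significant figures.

1.38 × 10⁹ m

2GMr/d³ = a_tidal  ⇒  d = (2GMr / a_tidal)^(1/3)
d = (2 × 6.674×10⁻¹¹ × (1.99 × 10³⁰) × (5.70 × 10⁵) / (0.0580))^(1/3)
  = 1.38 × 10⁹ m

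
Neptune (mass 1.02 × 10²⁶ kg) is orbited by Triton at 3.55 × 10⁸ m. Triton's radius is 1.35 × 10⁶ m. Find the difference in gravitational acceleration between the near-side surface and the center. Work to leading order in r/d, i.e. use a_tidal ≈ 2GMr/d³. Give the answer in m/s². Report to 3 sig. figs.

4.11 × 10⁻⁴ m/s²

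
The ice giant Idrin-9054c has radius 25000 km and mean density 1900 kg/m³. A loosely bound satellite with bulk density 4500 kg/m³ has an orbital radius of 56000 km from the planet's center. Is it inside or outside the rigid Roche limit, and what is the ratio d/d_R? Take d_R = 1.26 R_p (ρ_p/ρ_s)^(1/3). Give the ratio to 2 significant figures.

outside; d/d_R ≈ 2.4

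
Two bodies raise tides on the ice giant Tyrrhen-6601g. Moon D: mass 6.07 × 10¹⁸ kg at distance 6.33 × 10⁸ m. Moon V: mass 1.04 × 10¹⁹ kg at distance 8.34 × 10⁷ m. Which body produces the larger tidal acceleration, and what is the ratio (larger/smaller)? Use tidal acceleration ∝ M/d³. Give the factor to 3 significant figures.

The tide-raising term goes as M/d³ (the gradient of a 1/d² field).
Moon D: (6.07 × 10¹⁸) / (6.33 × 10⁸)³ = 2.393 × 10⁻⁸
Moon V: (1.04 × 10¹⁹) / (8.34 × 10⁷)³ = 1.793 × 10⁻⁵
Ratio (larger/smaller) = 749

Moon V, by a factor of ≈ 749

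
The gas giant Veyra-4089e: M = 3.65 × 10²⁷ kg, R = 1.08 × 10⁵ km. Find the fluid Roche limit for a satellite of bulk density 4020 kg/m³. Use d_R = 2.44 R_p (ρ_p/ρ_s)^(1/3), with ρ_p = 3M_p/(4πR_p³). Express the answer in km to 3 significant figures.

1.47 × 10⁵ km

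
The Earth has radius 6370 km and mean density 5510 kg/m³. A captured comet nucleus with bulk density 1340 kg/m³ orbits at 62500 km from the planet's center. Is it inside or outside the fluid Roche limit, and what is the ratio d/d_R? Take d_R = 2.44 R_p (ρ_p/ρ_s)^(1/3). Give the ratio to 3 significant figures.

outside; d/d_R ≈ 2.51

d_R = 2.44 × (6370 km) × (5510/1340)^(1/3) = 24900 km
d/d_R = (62500) / (24900) = 2.51
Since d/d_R > 1, the body is outside the Roche limit.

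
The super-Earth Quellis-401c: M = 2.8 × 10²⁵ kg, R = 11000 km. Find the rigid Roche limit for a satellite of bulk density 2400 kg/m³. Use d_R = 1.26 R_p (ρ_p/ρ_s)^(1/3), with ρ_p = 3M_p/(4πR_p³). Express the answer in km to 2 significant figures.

18000 km

ρ_p = 3M_p/(4πR_p³) = 3 × (2.8 × 10²⁵) / (4π × (1.1 × 10⁷ m)³) = 5000 kg/m³
d_R = 1.26 × 11000 km × (5000/2400)^(1/3)
    = 18000 km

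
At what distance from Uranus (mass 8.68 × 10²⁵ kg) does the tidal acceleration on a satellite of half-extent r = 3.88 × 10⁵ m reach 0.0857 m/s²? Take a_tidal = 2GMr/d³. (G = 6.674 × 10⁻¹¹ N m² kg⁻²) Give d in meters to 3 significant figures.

3.74 × 10⁷ m

2GMr/d³ = a_tidal  ⇒  d = (2GMr / a_tidal)^(1/3)
d = (2 × 6.674×10⁻¹¹ × (8.68 × 10²⁵) × (3.88 × 10⁵) / (0.0857))^(1/3)
  = 3.74 × 10⁷ m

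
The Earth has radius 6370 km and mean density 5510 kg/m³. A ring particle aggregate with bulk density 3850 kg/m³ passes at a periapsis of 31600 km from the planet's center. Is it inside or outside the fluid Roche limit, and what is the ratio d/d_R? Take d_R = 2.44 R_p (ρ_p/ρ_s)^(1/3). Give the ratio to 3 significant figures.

outside; d/d_R ≈ 1.80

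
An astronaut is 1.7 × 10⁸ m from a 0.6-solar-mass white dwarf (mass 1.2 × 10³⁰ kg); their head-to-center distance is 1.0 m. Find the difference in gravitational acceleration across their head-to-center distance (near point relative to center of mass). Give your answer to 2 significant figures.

3.3 × 10⁻⁵ m/s²

Δa = 2GMr/d³
   = 2 × (6.674 × 10⁻¹¹) × (1.2 × 10³⁰) × (1.0) / (1.7 × 10⁸)³
   = 3.3 × 10⁻⁵ m/s²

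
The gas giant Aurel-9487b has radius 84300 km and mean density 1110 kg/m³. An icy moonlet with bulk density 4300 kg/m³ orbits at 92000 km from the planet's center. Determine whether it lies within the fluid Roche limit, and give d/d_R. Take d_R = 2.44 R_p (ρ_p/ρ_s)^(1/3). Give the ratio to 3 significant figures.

inside; d/d_R ≈ 0.702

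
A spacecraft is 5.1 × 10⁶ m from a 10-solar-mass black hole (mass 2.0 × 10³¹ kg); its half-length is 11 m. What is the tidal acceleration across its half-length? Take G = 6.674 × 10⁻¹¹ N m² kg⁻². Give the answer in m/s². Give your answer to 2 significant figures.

Since r ≪ d, expand the inverse-square field across one radius to get the leading 2GMr/d³ term.
a_tidal = 2GMr/d³
        = 2 × (6.674 × 10⁻¹¹) × (2.0 × 10³¹) × (11) / (5.1 × 10⁶)³
        = 2.2 × 10² m/s²

2.2 × 10² m/s²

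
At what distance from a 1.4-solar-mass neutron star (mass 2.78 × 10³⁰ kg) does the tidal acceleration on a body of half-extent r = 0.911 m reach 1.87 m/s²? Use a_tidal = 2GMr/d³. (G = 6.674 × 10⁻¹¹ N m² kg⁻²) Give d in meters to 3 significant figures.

5.65 × 10⁶ m

2GMr/d³ = a_tidal  ⇒  d = (2GMr / a_tidal)^(1/3)
d = (2 × 6.674×10⁻¹¹ × (2.78 × 10³⁰) × (0.911) / (1.87))^(1/3)
  = 5.65 × 10⁶ m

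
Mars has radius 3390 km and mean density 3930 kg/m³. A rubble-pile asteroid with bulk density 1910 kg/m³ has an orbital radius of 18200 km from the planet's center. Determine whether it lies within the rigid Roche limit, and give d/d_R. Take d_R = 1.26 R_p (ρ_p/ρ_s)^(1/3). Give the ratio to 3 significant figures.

outside; d/d_R ≈ 3.35

d_R = 1.26 × (3390 km) × (3930/1910)^(1/3) = 5433 km
d/d_R = (18200) / (5433) = 3.35
Since d/d_R > 1, the body is outside the Roche limit.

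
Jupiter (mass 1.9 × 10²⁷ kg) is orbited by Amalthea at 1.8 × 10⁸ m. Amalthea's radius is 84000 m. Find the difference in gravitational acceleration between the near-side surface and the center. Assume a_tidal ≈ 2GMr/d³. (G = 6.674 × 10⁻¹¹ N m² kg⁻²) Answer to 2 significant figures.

Δa = 2GMr/d³
   = 2 × (6.674 × 10⁻¹¹) × (1.9 × 10²⁷) × (84000) / (1.8 × 10⁸)³
   = 3.7 × 10⁻³ m/s²

3.7 × 10⁻³ m/s²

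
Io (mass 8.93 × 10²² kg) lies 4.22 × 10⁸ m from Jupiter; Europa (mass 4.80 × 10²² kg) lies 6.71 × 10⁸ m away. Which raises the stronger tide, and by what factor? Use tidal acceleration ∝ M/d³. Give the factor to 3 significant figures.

Compare M/d³ for the two perturbers:
Io: (8.93 × 10²²) / (4.22 × 10⁸)³ = 1.188 × 10⁻³
Europa: (4.80 × 10²²) / (6.71 × 10⁸)³ = 1.589 × 10⁻⁴
Ratio (larger/smaller) = 7.48

Io, by a factor of ≈ 7.48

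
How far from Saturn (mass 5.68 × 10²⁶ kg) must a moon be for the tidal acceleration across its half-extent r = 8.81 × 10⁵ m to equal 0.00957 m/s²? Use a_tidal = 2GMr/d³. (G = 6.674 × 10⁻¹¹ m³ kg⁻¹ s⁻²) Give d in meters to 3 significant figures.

2GMr/d³ = a_tidal  ⇒  d = (2GMr / a_tidal)^(1/3)
d = (2 × 6.674×10⁻¹¹ × (5.68 × 10²⁶) × (8.81 × 10⁵) / (0.00957))^(1/3)
  = 1.91 × 10⁸ m

1.91 × 10⁸ m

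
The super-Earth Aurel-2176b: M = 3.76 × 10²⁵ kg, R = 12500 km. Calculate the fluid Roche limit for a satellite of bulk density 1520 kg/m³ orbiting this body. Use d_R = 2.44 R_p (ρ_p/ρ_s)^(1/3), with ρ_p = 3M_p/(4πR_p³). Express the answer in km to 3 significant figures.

ρ_p = 3M_p/(4πR_p³) = 3 × (3.76 × 10²⁵) / (4π × (1.25 × 10⁷ m)³) = 4600 kg/m³
d_R = 2.44 × 12500 km × (4600/1520)^(1/3)
    = 44100 km

44100 km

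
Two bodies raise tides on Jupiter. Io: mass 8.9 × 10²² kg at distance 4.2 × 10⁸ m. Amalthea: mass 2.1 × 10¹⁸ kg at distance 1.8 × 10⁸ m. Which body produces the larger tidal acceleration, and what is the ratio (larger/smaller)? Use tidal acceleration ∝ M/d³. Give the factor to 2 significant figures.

The tide-raising term goes as M/d³ (the gradient of a 1/d² field).
Io: (8.9 × 10²²) / (4.2 × 10⁸)³ = 1.201 × 10⁻³
Amalthea: (2.1 × 10¹⁸) / (1.8 × 10⁸)³ = 3.601 × 10⁻⁷
Ratio (larger/smaller) = 3300

Io, by a factor of ≈ 3300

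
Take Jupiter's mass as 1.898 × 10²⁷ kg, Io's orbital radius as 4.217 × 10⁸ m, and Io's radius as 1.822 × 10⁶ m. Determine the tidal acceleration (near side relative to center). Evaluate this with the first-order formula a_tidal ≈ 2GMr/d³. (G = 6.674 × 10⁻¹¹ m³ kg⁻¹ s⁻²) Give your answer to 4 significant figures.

Since r ≪ d, expand the inverse-square field across one radius to get the leading 2GMr/d³ term.
Δg = 2GMr/d³
   = 2 × (6.674 × 10⁻¹¹) × (1.898 × 10²⁷) × (1.822 × 10⁶) / (4.217 × 10⁸)³
   = 6.155 × 10⁻³ m/s²

6.155 × 10⁻³ m/s²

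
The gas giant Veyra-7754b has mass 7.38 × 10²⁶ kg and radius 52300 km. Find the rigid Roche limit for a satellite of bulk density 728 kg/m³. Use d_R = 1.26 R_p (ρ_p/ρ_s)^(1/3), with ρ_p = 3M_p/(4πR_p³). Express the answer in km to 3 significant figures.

78500 km

ρ_p = 3M_p/(4πR_p³) = 3 × (7.38 × 10²⁶) / (4π × (5.23 × 10⁷ m)³) = 1230 kg/m³
d_R = 1.26 × 52300 km × (1230/728)^(1/3)
    = 78500 km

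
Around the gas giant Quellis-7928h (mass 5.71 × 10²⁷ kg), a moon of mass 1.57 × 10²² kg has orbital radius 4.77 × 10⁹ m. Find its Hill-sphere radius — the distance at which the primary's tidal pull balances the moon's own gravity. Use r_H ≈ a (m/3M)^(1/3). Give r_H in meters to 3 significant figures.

4.63 × 10⁷ m

r_H ≈ a (m/3M)^(1/3)
    = (4.77 × 10⁹) × (1.57 × 10²² / (3 × 5.71 × 10²⁷))^(1/3)
    = 4.63 × 10⁷ m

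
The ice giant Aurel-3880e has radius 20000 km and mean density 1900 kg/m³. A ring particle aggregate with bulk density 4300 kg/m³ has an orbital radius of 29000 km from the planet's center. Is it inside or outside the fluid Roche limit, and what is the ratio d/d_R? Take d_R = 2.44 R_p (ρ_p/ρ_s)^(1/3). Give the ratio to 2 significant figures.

d_R = 2.44 × (20000 km) × (1900/4300)^(1/3) = 37170 km
d/d_R = (29000) / (37170) = 0.78
Since d/d_R < 1, the body is inside the Roche limit.

inside; d/d_R ≈ 0.78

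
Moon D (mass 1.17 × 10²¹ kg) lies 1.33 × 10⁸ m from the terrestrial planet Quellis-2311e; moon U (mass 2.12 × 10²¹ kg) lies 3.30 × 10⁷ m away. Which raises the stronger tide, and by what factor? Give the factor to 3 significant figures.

Moon U, by a factor of ≈ 119

The tide-raising term goes as M/d³ (the gradient of a 1/d² field).
Moon D: (1.17 × 10²¹) / (1.33 × 10⁸)³ = 4.973 × 10⁻⁴
Moon U: (2.12 × 10²¹) / (3.30 × 10⁷)³ = 5.899 × 10⁻²
Ratio (larger/smaller) = 119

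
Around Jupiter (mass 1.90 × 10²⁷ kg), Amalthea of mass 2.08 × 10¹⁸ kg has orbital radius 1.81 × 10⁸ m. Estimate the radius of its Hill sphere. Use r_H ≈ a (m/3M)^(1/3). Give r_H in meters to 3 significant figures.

r_H ≈ a (m/3M)^(1/3)
    = (1.81 × 10⁸) × (2.08 × 10¹⁸ / (3 × 1.90 × 10²⁷))^(1/3)
    = 1.29 × 10⁵ m

1.29 × 10⁵ m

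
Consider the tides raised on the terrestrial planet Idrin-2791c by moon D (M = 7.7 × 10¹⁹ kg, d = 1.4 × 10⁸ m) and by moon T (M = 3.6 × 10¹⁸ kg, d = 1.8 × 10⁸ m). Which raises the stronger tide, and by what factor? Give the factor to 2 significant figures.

Tidal acceleration ∝ M/d³, so compare M/d³ for each.
Moon D: (7.7 × 10¹⁹) / (1.4 × 10⁸)³ = 2.806 × 10⁻⁵
Moon T: (3.6 × 10¹⁸) / (1.8 × 10⁸)³ = 6.173 × 10⁻⁷
Ratio (larger/smaller) = 45

Moon D, by a factor of ≈ 45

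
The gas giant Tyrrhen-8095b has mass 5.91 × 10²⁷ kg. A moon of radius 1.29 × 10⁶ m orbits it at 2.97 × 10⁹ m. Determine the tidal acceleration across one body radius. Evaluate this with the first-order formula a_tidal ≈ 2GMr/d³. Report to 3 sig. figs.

3.88 × 10⁻⁵ m/s²

Since r ≪ d, expand the inverse-square field across one radius to get the leading 2GMr/d³ term.
Δg = 2GMr/d³
   = 2 × (6.674 × 10⁻¹¹) × (5.91 × 10²⁷) × (1.29 × 10⁶) / (2.97 × 10⁹)³
   = 3.88 × 10⁻⁵ m/s²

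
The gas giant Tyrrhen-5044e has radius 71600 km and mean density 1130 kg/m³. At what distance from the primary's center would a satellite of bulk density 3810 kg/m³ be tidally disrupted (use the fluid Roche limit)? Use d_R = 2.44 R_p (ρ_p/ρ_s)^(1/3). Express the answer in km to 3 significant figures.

1.17 × 10⁵ km

d_R = 2.44 × 71600 km × (1130/3810)^(1/3)
    = 1.17 × 10⁵ km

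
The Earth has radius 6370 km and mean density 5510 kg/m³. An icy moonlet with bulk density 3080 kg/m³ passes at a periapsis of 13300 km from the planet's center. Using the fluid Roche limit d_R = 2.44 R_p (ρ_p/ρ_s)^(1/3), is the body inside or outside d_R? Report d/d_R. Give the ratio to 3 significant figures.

inside; d/d_R ≈ 0.705

d_R = 2.44 × (6370 km) × (5510/3080)^(1/3) = 18870 km
d/d_R = (13300) / (18870) = 0.705
Since d/d_R < 1, the body is inside the Roche limit.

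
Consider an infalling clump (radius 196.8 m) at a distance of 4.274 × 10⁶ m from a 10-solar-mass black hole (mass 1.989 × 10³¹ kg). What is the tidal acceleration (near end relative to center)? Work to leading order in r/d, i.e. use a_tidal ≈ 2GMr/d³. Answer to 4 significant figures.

Δa = 2GMr/d³
   = 2 × (6.674 × 10⁻¹¹) × (1.989 × 10³¹) × (196.8) / (4.274 × 10⁶)³
   = 6.692 × 10³ m/s²

6.692 × 10³ m/s²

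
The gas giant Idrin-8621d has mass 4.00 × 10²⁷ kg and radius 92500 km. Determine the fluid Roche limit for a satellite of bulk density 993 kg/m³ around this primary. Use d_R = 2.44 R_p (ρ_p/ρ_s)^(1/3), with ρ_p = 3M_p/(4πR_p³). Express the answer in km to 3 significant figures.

ρ_p = 3M_p/(4πR_p³) = 3 × (4.00 × 10²⁷) / (4π × (9.25 × 10⁷ m)³) = 1210 kg/m³
d_R = 2.44 × 92500 km × (1210/993)^(1/3)
    = 2.41 × 10⁵ km

2.41 × 10⁵ km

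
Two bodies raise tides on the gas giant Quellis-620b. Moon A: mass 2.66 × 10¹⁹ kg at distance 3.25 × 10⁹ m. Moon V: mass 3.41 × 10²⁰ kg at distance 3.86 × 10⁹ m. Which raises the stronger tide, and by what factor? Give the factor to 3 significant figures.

Moon V, by a factor of ≈ 7.65

Compare M/d³ for the two perturbers:
Moon A: (2.66 × 10¹⁹) / (3.25 × 10⁹)³ = 7.749 × 10⁻¹⁰
Moon V: (3.41 × 10²⁰) / (3.86 × 10⁹)³ = 5.929 × 10⁻⁹
Ratio (larger/smaller) = 7.65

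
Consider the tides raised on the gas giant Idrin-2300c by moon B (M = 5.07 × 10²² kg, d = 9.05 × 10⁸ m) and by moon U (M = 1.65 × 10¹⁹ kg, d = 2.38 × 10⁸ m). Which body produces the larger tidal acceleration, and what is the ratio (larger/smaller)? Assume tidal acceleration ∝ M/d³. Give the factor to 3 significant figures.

Tidal stretch scales as M/d³; compute that for each body.
Moon B: (5.07 × 10²²) / (9.05 × 10⁸)³ = 6.840 × 10⁻⁵
Moon U: (1.65 × 10¹⁹) / (2.38 × 10⁸)³ = 1.224 × 10⁻⁶
Ratio (larger/smaller) = 55.9

Moon B, by a factor of ≈ 55.9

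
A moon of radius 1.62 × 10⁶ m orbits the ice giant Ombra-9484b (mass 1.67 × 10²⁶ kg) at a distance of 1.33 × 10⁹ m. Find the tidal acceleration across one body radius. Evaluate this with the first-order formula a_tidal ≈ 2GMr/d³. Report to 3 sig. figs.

Differencing GM/(d−r)² and GM/d² to first order in r/d gives 2GMr/d³.
Δa = 2GMr/d³
   = 2 × (6.674 × 10⁻¹¹) × (1.67 × 10²⁶) × (1.62 × 10⁶) / (1.33 × 10⁹)³
   = 1.53 × 10⁻⁵ m/s²

1.53 × 10⁻⁵ m/s²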